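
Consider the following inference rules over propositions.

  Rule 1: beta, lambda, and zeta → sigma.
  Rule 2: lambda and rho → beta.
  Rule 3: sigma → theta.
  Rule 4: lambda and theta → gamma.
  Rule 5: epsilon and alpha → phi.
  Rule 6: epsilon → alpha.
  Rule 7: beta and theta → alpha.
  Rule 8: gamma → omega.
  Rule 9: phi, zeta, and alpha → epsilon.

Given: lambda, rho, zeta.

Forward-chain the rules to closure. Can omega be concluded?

lambda and rho hold, so beta follows (Rule 2).
beta, lambda, and zeta hold, so sigma follows (Rule 1).
sigma holds, so theta follows (Rule 3).
From lambda and theta, Rule 4 gives gamma.
From gamma, Rule 8 gives omega.

Yes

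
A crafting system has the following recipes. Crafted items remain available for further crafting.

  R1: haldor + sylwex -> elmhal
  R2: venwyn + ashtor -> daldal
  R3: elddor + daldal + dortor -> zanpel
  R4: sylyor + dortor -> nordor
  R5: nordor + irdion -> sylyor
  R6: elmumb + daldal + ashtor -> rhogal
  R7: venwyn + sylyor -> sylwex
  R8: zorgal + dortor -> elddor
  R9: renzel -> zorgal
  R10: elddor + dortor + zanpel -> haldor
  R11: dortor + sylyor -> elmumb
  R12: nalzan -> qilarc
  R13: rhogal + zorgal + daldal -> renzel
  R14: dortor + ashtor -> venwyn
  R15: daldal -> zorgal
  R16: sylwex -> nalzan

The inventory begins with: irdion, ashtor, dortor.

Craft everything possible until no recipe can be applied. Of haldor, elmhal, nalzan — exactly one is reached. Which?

dortor + ashtor -> venwyn (R14).
Using R2, venwyn and ashtor make daldal.
Using R15, daldal makes zorgal.
Using R8, zorgal and dortor make elddor.
Using R3, elddor, daldal, and dortor make zanpel.
Using R10, elddor, dortor, and zanpel make haldor.
elmhal would need haldor and sylwex (R1), but sylwex is never obtained. nalzan would need sylwex (R16), but sylwex is never obtained.

haldor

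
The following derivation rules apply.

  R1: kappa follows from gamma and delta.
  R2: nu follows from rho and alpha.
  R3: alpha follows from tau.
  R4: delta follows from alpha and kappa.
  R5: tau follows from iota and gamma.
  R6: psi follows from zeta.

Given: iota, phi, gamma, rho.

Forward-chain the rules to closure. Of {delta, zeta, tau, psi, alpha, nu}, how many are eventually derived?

iota and gamma hold, so tau follows (R5).
From tau, R3 gives alpha.
From rho and alpha, R2 gives nu.
delta would need alpha and kappa (R4), but kappa is never established.
No rule produces zeta, and it is not given.
tau: reached.
psi would need zeta (R6), but zeta is never established.
alpha: reached.
nu: reached.
Reached: tau, alpha, and nu — 3 of the 6.

3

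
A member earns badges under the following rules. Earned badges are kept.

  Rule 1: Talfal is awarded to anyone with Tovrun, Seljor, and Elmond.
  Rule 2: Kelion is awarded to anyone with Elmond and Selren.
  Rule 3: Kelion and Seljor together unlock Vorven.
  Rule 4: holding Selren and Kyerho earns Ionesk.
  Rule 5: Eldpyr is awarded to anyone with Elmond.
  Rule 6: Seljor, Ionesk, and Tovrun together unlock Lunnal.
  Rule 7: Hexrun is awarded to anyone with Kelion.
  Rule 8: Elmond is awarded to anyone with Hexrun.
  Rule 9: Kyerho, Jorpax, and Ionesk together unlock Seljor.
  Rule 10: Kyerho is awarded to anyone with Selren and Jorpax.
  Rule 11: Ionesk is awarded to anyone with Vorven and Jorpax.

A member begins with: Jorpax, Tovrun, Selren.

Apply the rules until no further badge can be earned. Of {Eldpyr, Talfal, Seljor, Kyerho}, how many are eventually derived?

2

With Selren and Jorpax, Kyerho is earned (Rule 10).
With Selren and Kyerho, Ionesk is earned (Rule 4).
With Kyerho, Jorpax, and Ionesk, Seljor is earned (Rule 9).
Eldpyr would need Elmond (Rule 5), but Elmond is never earned.
Talfal would need Tovrun, Seljor, and Elmond (Rule 1), but Elmond is never earned.
Seljor: reached.
Kyerho: reached.
Reached: Seljor and Kyerho — 2 of the 4.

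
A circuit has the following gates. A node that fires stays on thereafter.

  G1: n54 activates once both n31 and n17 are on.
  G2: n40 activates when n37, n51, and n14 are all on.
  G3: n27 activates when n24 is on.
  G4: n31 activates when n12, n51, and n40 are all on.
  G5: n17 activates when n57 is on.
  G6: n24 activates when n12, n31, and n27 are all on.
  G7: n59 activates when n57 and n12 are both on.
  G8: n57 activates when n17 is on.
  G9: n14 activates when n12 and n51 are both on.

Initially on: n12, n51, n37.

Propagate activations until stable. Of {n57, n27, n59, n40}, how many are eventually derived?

n12 and n51 are on, so n14 activates (G9).
G2: n37, n51, and n14 on → n40 on.
n57 would need n17 (G8), but n17 never turns on.
n27 would need n24 (G3), but n24 never turns on.
n59 would need n57 and n12 (G7), but n57 never turns on.
n40: reached.
Reached: n40 — 1 of the 4.

1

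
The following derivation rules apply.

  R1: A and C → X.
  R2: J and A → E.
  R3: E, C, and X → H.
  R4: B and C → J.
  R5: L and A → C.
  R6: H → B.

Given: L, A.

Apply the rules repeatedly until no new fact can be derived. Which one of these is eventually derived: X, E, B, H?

X

From L and A, R5 gives C.
A and C hold, so X follows (R1).
E would need J and A (R2), but J is never established. B would need H (R6), but H is never established. H would need E, C, and X (R3), but E is never established.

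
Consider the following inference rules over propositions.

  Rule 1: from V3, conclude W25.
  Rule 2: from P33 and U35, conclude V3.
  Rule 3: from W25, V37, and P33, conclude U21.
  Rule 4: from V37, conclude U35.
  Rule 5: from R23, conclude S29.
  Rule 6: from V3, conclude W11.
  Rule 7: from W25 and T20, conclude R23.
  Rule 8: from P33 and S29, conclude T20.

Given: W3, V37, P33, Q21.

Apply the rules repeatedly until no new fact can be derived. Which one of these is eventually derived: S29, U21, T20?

From V37, Rule 4 gives U35.
P33 and U35 hold, so V3 follows (Rule 2).
From V3, Rule 1 gives W25.
W25, V37, and P33 hold, so U21 follows (Rule 3).
S29 would need R23 (Rule 5), but R23 is never established. T20 would need P33 and S29 (Rule 8), but S29 is never established.

U21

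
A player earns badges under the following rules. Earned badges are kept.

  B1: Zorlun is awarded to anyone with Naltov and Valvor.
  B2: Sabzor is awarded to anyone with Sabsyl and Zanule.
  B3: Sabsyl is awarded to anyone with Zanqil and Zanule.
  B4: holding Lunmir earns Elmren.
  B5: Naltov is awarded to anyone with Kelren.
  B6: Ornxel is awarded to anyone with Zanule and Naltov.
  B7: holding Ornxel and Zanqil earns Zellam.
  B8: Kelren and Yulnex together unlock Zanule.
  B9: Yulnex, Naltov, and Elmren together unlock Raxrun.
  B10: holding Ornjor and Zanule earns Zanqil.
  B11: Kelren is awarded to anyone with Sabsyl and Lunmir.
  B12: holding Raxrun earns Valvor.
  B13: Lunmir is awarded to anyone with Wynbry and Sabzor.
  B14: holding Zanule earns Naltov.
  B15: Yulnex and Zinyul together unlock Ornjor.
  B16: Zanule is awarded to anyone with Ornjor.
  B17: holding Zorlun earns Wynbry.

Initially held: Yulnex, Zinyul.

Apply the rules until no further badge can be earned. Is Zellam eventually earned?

Yes

With Yulnex and Zinyul, Ornjor is earned (B15).
With Ornjor, Zanule is earned (B16).
With Ornjor and Zanule, Zanqil is earned (B10).
With Zanule, Naltov is earned (B14).
With Zanule and Naltov, Ornxel is earned (B6).
With Ornxel and Zanqil, Zellam is earned (B7).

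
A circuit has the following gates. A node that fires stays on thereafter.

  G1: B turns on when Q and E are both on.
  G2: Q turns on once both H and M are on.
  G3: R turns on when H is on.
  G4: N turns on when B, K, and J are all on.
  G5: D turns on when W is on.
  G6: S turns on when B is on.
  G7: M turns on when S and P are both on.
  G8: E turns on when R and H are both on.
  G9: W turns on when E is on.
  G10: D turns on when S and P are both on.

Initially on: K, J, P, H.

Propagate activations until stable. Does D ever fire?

G3: H on → R on.
G8: R and H on → E on.
G9: E on → W on.
G5: W on → D on.

Yes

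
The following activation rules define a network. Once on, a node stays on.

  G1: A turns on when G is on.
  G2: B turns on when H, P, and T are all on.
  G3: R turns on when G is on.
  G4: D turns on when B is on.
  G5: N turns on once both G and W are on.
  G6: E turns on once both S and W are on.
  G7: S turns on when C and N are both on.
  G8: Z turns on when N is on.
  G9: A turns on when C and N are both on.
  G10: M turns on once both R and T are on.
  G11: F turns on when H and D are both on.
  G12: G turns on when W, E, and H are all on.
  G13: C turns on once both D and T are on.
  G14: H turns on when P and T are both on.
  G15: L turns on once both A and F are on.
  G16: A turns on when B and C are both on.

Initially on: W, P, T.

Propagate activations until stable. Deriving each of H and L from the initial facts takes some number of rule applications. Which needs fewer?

H: G14: P and T on → H on. [1 rule application]
L: G14: P and T on → H on. H, P, and T are on, so B turns on (G2). G4: B on → D on. D and T are on, so C turns on (G13). H and D are on, so F turns on (G11). B and C are on, so A turns on (G16). A and F are on, so L turns on (G15). [7 rule applications]
H needs fewer.

H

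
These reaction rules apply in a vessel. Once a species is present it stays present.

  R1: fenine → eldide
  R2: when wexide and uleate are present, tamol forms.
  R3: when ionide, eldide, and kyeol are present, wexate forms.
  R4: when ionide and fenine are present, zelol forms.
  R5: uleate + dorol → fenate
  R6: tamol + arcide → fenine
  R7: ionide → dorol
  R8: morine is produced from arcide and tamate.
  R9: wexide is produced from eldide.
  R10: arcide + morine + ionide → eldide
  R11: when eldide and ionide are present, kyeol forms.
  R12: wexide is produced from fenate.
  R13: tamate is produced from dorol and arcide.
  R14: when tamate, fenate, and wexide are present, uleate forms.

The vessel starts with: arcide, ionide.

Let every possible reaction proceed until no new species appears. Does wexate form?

Yes

ionide present → dorol forms (R7).
dorol and arcide present → tamate forms (R13).
arcide and tamate present → morine forms (R8).
arcide, morine, and ionide present → eldide forms (R10).
eldide and ionide present → kyeol forms (R11).
ionide, eldide, and kyeol present → wexate forms (R3).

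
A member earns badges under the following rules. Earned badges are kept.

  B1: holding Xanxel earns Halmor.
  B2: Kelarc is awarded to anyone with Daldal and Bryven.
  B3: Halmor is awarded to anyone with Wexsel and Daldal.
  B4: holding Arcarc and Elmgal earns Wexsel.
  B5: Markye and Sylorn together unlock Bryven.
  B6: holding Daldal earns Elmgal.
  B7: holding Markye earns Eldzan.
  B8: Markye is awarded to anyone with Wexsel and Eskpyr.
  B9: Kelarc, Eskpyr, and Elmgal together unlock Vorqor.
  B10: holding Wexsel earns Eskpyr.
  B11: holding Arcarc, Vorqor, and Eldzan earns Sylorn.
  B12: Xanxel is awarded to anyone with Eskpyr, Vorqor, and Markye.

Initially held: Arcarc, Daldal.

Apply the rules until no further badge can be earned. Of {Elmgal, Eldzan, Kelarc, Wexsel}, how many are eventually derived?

3

With Daldal, Elmgal is earned (B6).
With Arcarc and Elmgal, Wexsel is earned (B4).
With Wexsel, Eskpyr is earned (B10).
With Wexsel and Eskpyr, Markye is earned (B8).
With Markye, Eldzan is earned (B7).
Elmgal: reached.
Eldzan: reached.
Kelarc would need Daldal and Bryven (B2), but Bryven is never earned.
Wexsel: reached.
Reached: Elmgal, Eldzan, and Wexsel — 3 of the 4.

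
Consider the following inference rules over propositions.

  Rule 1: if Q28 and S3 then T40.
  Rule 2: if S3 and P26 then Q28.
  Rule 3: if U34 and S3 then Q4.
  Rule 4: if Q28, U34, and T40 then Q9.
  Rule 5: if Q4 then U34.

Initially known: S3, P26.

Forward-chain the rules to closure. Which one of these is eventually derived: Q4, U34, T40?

T40

S3 and P26 hold, so Q28 follows (Rule 2).
From Q28 and S3, Rule 1 gives T40.
U34 would need Q4 (Rule 5), but Q4 is never established. Q4 would need U34 and S3 (Rule 3), but U34 is never established.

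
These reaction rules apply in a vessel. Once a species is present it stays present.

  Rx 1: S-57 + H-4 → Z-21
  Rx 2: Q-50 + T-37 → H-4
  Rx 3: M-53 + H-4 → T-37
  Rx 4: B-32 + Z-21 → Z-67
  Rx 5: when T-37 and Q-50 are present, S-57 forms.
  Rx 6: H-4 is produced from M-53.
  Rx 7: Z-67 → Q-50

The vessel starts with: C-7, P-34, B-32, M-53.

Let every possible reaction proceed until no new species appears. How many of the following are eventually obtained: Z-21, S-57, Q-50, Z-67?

0

Z-21 would need S-57 and H-4 (Rx 1), but S-57 never forms.
S-57 would need T-37 and Q-50 (Rx 5), but Q-50 never forms.
Q-50 would need Z-67 (Rx 7), but Z-67 never forms.
Z-67 would need B-32 and Z-21 (Rx 4), but Z-21 never forms.
None of the 4 are reached.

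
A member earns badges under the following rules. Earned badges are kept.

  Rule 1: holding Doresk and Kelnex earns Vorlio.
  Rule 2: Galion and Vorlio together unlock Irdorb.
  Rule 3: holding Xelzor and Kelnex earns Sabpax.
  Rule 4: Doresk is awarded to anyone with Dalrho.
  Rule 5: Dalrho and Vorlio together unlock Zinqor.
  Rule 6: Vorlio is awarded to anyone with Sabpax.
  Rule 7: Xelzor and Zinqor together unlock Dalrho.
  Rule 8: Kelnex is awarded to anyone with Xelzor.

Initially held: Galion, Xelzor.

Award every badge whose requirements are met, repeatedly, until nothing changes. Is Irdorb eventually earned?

Yes

With Xelzor, Kelnex is earned (Rule 8).
With Xelzor and Kelnex, Sabpax is earned (Rule 3).
With Sabpax, Vorlio is earned (Rule 6).
With Galion and Vorlio, Irdorb is earned (Rule 2).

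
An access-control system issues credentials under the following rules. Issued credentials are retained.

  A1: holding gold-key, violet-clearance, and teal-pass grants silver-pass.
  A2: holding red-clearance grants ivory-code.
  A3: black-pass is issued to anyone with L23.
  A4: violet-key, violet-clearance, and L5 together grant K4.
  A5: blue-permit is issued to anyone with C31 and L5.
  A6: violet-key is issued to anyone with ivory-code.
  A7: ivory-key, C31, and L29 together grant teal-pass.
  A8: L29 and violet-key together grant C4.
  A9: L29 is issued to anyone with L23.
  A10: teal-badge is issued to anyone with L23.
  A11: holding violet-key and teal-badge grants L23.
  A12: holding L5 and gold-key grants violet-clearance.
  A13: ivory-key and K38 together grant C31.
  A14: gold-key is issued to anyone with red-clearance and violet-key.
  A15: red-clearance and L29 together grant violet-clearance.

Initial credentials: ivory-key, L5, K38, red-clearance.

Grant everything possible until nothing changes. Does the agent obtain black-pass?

No

black-pass would need L23 (A3), but L23 is never granted.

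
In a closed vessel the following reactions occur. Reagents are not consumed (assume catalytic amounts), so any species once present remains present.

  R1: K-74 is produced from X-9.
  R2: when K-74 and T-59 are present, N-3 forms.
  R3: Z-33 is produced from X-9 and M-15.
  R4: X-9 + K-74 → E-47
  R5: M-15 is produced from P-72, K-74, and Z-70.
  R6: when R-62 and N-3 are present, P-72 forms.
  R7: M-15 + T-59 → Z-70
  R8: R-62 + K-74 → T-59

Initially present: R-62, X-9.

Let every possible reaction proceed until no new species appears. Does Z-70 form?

No

Z-70 would need M-15 and T-59 (R7), but M-15 never forms.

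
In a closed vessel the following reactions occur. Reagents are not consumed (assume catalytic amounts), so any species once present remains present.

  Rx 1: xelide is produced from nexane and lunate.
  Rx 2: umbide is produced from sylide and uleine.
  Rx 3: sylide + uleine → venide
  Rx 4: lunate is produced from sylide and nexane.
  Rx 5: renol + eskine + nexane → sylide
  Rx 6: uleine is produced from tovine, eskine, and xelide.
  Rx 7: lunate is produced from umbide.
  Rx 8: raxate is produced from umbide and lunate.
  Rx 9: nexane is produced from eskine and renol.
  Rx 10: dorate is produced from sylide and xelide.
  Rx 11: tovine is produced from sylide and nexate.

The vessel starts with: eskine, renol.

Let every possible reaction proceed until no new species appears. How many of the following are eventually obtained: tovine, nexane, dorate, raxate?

2

eskine and renol present → nexane forms (Rx 9).
renol, eskine, and nexane present → sylide forms (Rx 5).
sylide and nexane present → lunate forms (Rx 4).
nexane and lunate present → xelide forms (Rx 1).
sylide and xelide present → dorate forms (Rx 10).
tovine would need sylide and nexate (Rx 11), but nexate never forms.
nexane: reached.
dorate: reached.
raxate would need umbide and lunate (Rx 8), but umbide never forms.
Reached: nexane and dorate — 2 of the 4.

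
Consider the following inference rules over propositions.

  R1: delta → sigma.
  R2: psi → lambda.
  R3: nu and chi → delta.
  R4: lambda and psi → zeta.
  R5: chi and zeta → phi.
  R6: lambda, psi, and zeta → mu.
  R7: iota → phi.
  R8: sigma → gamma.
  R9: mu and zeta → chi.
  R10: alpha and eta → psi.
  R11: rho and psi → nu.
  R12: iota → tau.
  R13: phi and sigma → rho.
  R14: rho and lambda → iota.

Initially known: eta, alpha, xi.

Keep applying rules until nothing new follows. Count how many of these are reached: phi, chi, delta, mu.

From alpha and eta, R10 gives psi.
psi holds, so lambda follows (R2).
From lambda and psi, R4 gives zeta.
From lambda, psi, and zeta, R6 gives mu.
From mu and zeta, R9 gives chi.
chi and zeta hold, so phi follows (R5).
phi: reached.
chi: reached.
delta would need nu and chi (R3), but nu is never established.
mu: reached.
Reached: phi, chi, and mu — 3 of the 4.

3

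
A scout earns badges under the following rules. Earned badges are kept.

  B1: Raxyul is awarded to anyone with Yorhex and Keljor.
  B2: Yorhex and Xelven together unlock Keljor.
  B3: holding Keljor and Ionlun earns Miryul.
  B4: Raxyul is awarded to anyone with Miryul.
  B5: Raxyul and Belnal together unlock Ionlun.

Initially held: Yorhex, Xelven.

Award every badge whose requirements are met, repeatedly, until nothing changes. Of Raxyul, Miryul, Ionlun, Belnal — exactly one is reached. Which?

Raxyul

With Yorhex and Xelven, Keljor is earned (B2).
With Yorhex and Keljor, Raxyul is earned (B1).
Ionlun would need Raxyul and Belnal (B5), but Belnal is never earned. Miryul would need Keljor and Ionlun (B3), but Ionlun is never earned. No rule produces Belnal, and it is not given.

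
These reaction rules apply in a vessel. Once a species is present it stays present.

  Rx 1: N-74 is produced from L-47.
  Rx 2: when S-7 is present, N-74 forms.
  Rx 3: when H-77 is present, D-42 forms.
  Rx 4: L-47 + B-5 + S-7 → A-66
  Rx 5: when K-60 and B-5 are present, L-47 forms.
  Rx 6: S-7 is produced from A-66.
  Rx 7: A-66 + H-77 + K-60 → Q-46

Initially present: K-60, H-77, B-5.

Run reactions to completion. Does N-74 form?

Yes

K-60 and B-5 present → L-47 forms (Rx 5).
L-47 present → N-74 forms (Rx 1).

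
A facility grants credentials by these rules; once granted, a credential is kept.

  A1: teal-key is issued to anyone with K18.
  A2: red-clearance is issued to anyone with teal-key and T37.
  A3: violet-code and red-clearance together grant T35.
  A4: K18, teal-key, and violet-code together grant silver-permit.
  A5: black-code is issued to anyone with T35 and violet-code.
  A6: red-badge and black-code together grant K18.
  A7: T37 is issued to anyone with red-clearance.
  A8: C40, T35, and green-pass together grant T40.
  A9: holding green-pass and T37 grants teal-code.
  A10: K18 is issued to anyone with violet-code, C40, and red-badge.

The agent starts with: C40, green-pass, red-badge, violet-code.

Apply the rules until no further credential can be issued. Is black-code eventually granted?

black-code would need T35 and violet-code (A5), but T35 is never granted.

No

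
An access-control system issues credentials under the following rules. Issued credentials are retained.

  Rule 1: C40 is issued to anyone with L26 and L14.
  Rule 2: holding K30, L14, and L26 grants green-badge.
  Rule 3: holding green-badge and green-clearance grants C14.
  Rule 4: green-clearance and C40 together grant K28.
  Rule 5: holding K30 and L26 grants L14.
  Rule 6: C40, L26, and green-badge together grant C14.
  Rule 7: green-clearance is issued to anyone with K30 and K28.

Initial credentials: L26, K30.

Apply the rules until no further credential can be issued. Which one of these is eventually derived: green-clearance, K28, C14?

Holding K30 and L26 grants L14 (Rule 5).
Holding L26 and L14 grants C40 (Rule 1).
Holding K30, L14, and L26 grants green-badge (Rule 2).
Holding C40, L26, and green-badge grants C14 (Rule 6).
K28 would need green-clearance and C40 (Rule 4), but green-clearance is never granted. green-clearance would need K30 and K28 (Rule 7), but K28 is never granted.

C14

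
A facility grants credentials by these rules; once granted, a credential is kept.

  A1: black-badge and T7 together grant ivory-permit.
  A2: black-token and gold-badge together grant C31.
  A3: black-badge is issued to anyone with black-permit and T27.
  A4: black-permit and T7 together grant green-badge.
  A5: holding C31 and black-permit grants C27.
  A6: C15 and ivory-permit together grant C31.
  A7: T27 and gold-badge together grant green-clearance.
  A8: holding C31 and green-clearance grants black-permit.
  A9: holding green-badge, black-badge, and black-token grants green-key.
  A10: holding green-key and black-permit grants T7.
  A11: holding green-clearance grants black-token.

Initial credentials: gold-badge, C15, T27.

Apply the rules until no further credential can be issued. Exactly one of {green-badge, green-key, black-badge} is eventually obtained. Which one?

Holding T27 and gold-badge grants green-clearance (A7).
Holding green-clearance grants black-token (A11).
Holding black-token and gold-badge grants C31 (A2).
Holding C31 and green-clearance grants black-permit (A8).
Holding black-permit and T27 grants black-badge (A3).
green-badge would need black-permit and T7 (A4), but T7 is never granted. green-key would need green-badge, black-badge, and black-token (A9), but green-badge is never granted.

black-badge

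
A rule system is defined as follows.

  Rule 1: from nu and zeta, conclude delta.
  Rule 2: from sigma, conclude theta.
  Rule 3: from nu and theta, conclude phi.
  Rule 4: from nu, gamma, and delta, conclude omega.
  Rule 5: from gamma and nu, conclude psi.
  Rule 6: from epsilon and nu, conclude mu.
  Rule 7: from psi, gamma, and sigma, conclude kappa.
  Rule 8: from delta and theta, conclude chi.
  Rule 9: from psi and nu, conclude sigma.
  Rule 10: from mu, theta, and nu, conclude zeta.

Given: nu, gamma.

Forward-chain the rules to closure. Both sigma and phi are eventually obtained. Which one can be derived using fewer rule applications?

sigma: From gamma and nu, Rule 5 gives psi. psi and nu hold, so sigma follows (Rule 9). [2 rule applications]
phi: From gamma and nu, Rule 5 gives psi. From psi and nu, Rule 9 gives sigma. From sigma, Rule 2 gives theta. nu and theta hold, so phi follows (Rule 3). [4 rule applications]
sigma needs fewer.

sigma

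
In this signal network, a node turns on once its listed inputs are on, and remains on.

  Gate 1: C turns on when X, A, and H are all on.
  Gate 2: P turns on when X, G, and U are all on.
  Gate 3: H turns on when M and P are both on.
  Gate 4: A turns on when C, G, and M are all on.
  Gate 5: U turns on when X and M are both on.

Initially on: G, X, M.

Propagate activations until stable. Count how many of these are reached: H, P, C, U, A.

3

Gate 5: X and M on → U on.
Gate 2: X, G, and U on → P on.
M and P are on, so H turns on (Gate 3).
H: reached.
P: reached.
C would need X, A, and H (Gate 1), but A never turns on.
U: reached.
A would need C, G, and M (Gate 4), but C never turns on.
Reached: H, P, and U — 3 of the 5.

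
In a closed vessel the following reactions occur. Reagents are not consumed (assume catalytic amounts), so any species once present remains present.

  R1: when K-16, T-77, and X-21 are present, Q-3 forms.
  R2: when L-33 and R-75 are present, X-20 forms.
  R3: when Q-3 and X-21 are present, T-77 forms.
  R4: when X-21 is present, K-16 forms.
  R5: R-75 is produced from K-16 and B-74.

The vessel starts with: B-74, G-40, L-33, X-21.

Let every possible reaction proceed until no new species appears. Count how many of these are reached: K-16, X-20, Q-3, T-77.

2

X-21 present → K-16 forms (R4).
K-16 and B-74 present → R-75 forms (R5).
L-33 and R-75 present → X-20 forms (R2).
K-16: reached.
X-20: reached.
Q-3 would need K-16, T-77, and X-21 (R1), but T-77 never forms.
T-77 would need Q-3 and X-21 (R3), but Q-3 never forms.
Reached: K-16 and X-20 — 2 of the 4.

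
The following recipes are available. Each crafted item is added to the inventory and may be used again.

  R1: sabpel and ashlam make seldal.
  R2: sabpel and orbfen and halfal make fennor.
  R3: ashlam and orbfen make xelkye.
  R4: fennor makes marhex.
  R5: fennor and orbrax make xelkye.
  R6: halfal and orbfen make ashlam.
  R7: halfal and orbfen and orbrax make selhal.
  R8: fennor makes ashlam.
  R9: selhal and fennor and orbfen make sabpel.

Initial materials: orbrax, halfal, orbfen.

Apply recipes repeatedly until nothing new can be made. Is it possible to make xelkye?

Yes

halfal and orbfen → ashlam (R6).
Using R3, ashlam and orbfen make xelkye.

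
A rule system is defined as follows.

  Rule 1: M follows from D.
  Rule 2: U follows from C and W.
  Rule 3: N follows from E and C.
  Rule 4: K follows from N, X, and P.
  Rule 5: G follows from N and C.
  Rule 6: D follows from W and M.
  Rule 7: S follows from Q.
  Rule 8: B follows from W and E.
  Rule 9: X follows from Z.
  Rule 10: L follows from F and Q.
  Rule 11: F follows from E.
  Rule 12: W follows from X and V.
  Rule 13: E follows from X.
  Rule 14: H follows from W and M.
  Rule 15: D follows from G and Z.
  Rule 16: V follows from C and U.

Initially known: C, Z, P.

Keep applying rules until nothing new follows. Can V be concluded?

V would need C and U (Rule 16), but U is never established.

No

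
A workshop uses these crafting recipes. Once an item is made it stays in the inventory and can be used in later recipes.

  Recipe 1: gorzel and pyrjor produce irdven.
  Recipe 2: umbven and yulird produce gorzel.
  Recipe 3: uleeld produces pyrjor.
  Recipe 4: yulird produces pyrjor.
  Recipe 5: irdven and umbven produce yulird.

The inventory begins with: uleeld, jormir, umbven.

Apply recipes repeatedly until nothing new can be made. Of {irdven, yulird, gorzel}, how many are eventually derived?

irdven would need gorzel and pyrjor (Recipe 1), but gorzel is never obtained.
yulird would need irdven and umbven (Recipe 5), but irdven is never obtained.
gorzel would need umbven and yulird (Recipe 2), but yulird is never obtained.
None of the 3 are reached.

0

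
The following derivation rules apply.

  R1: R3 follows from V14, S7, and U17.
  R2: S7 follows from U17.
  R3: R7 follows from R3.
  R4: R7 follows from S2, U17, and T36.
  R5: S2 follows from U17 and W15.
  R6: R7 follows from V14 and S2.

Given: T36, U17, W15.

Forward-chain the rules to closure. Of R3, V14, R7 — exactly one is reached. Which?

From U17 and W15, R5 gives S2.
S2, U17, and T36 hold, so R7 follows (R4).
R3 would need V14, S7, and U17 (R1), but V14 is never established. No rule produces V14, and it is not given.

R7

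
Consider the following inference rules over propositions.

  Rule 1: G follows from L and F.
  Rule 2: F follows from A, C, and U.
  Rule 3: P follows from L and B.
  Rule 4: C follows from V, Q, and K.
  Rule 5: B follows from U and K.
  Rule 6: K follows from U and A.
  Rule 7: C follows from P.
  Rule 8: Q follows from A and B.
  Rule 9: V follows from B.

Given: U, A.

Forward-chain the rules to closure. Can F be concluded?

U and A hold, so K follows (Rule 6).
U and K hold, so B follows (Rule 5).
From B, Rule 9 gives V.
A and B hold, so Q follows (Rule 8).
V, Q, and K hold, so C follows (Rule 4).
From A, C, and U, Rule 2 gives F.

Yes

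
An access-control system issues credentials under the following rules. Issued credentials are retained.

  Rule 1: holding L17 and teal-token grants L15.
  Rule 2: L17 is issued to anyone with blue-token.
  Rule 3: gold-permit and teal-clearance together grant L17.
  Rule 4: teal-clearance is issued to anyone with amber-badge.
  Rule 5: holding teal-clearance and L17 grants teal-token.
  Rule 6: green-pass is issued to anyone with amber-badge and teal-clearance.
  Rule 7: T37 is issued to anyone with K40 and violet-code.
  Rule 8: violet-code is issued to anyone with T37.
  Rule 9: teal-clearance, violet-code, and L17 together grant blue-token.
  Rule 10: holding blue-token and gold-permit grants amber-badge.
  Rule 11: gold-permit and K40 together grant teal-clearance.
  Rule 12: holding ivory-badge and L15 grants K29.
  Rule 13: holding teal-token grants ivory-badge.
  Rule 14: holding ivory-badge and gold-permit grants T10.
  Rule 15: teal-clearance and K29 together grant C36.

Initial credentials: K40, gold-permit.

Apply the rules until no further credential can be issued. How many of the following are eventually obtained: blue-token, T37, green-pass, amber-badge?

blue-token would need teal-clearance, violet-code, and L17 (Rule 9), but violet-code is never granted.
T37 would need K40 and violet-code (Rule 7), but violet-code is never granted.
green-pass would need amber-badge and teal-clearance (Rule 6), but amber-badge is never granted.
amber-badge would need blue-token and gold-permit (Rule 10), but blue-token is never granted.
None of the 4 are reached.

0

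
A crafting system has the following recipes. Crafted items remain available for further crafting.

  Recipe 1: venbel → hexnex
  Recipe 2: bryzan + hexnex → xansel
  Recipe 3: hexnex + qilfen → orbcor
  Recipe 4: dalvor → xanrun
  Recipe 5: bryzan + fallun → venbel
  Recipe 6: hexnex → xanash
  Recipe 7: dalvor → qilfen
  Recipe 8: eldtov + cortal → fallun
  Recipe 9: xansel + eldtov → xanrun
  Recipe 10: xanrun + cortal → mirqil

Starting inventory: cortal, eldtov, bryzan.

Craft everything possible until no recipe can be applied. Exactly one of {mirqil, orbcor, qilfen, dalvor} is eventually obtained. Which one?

Using Recipe 8, eldtov and cortal make fallun.
bryzan + fallun → venbel (Recipe 5).
Using Recipe 1, venbel makes hexnex.
bryzan + hexnex → xansel (Recipe 2).
Using Recipe 9, xansel and eldtov make xanrun.
Using Recipe 10, xanrun and cortal make mirqil.
orbcor would need hexnex and qilfen (Recipe 3), but qilfen is never obtained. qilfen would need dalvor (Recipe 7), but dalvor is never obtained. No rule produces dalvor, and it is not given.

mirqil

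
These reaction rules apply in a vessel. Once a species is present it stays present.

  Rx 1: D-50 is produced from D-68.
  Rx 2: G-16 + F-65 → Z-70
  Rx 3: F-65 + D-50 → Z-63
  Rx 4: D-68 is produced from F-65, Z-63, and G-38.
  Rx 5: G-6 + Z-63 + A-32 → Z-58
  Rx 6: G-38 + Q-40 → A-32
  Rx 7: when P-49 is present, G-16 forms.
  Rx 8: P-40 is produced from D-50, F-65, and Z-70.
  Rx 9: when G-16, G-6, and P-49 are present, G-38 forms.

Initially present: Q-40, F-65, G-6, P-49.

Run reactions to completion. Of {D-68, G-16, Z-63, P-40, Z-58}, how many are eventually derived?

P-49 present → G-16 forms (Rx 7).
D-68 would need F-65, Z-63, and G-38 (Rx 4), but Z-63 never forms.
G-16: reached.
Z-63 would need F-65 and D-50 (Rx 3), but D-50 never forms.
P-40 would need D-50, F-65, and Z-70 (Rx 8), but D-50 never forms.
Z-58 would need G-6, Z-63, and A-32 (Rx 5), but Z-63 never forms.
Reached: G-16 — 1 of the 5.

1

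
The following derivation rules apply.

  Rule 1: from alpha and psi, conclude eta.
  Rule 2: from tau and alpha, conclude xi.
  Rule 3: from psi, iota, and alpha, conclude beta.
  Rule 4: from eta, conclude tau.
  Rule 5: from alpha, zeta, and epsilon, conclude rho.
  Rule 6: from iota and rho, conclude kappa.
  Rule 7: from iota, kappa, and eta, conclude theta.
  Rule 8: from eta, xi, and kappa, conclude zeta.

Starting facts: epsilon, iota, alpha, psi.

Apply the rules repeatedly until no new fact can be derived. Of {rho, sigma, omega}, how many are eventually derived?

0

rho would need alpha, zeta, and epsilon (Rule 5), but zeta is never established.
No rule produces sigma, and it is not given.
No rule produces omega, and it is not given.
None of the 3 are reached.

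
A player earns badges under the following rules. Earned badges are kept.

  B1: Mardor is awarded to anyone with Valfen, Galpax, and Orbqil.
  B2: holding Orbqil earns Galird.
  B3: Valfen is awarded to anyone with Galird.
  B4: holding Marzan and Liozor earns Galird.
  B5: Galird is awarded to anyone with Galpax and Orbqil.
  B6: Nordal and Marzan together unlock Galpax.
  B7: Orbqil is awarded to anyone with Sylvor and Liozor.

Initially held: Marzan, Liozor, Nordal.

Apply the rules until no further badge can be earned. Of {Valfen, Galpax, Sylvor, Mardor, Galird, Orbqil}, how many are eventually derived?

3

With Marzan and Liozor, Galird is earned (B4).
With Nordal and Marzan, Galpax is earned (B6).
With Galird, Valfen is earned (B3).
Valfen: reached.
Galpax: reached.
No rule produces Sylvor, and it is not given.
Mardor would need Valfen, Galpax, and Orbqil (B1), but Orbqil is never earned.
Galird: reached.
Orbqil would need Sylvor and Liozor (B7), but Sylvor is never earned.
Reached: Valfen, Galpax, and Galird — 3 of the 6.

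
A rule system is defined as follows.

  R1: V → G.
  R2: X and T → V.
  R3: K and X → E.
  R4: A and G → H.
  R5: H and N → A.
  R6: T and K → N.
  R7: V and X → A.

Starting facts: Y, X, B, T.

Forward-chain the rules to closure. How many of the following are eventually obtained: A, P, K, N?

1

X and T hold, so V follows (R2).
V and X hold, so A follows (R7).
A: reached.
No rule produces P, and it is not given.
No rule produces K, and it is not given.
N would need T and K (R6), but K is never established.
Reached: A — 1 of the 4.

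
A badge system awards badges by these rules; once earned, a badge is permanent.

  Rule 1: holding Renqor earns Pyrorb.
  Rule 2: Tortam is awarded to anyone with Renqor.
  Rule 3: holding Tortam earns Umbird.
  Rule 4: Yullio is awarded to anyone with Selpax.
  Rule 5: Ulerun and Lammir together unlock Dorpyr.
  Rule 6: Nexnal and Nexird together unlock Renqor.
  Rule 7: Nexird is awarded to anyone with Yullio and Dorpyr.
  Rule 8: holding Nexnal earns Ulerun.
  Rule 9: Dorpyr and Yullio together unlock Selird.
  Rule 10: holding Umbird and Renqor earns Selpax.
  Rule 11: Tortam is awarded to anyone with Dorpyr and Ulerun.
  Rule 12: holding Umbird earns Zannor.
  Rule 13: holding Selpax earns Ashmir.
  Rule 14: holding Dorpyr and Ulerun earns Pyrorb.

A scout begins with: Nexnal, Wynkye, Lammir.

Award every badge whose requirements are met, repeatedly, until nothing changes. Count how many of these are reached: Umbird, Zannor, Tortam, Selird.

With Nexnal, Ulerun is earned (Rule 8).
With Ulerun and Lammir, Dorpyr is earned (Rule 5).
With Dorpyr and Ulerun, Tortam is earned (Rule 11).
With Tortam, Umbird is earned (Rule 3).
With Umbird, Zannor is earned (Rule 12).
Umbird: reached.
Zannor: reached.
Tortam: reached.
Selird would need Dorpyr and Yullio (Rule 9), but Yullio is never earned.
Reached: Umbird, Zannor, and Tortam — 3 of the 4.

3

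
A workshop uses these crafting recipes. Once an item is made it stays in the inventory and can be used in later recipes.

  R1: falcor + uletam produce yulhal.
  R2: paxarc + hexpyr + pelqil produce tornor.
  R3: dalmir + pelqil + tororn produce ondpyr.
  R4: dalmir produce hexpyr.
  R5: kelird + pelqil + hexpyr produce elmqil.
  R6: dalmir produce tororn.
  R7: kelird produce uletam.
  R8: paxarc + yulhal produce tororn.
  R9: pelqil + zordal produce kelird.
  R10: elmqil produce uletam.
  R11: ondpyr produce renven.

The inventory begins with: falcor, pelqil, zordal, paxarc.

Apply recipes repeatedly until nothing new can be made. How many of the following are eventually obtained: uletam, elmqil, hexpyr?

1

pelqil + zordal → kelird (R9).
kelird → uletam (R7).
uletam: reached.
elmqil would need kelird, pelqil, and hexpyr (R5), but hexpyr is never obtained.
hexpyr would need dalmir (R4), but dalmir is never obtained.
Reached: uletam — 1 of the 3.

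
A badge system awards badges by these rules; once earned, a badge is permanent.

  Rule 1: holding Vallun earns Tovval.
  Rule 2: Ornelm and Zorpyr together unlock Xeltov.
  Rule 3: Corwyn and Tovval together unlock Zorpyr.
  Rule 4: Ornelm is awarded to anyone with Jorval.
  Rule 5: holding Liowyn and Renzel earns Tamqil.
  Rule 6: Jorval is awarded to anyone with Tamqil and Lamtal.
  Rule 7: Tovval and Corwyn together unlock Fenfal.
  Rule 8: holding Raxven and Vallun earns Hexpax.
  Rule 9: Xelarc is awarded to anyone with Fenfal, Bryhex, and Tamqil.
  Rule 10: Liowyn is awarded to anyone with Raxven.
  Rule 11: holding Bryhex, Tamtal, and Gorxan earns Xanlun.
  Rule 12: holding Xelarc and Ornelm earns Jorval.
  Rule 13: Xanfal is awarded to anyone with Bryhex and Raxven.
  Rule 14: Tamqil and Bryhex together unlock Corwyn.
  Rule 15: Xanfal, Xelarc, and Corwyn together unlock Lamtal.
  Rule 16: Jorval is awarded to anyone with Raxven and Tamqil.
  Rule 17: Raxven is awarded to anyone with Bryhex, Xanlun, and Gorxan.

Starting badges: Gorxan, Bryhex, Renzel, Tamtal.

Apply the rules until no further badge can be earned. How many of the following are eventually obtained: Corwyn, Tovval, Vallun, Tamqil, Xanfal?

With Bryhex, Tamtal, and Gorxan, Xanlun is earned (Rule 11).
With Bryhex, Xanlun, and Gorxan, Raxven is earned (Rule 17).
With Bryhex and Raxven, Xanfal is earned (Rule 13).
With Raxven, Liowyn is earned (Rule 10).
With Liowyn and Renzel, Tamqil is earned (Rule 5).
With Tamqil and Bryhex, Corwyn is earned (Rule 14).
Corwyn: reached.
Tovval would need Vallun (Rule 1), but Vallun is never earned.
No rule produces Vallun, and it is not given.
Tamqil: reached.
Xanfal: reached.
Reached: Corwyn, Tamqil, and Xanfal — 3 of the 5.

3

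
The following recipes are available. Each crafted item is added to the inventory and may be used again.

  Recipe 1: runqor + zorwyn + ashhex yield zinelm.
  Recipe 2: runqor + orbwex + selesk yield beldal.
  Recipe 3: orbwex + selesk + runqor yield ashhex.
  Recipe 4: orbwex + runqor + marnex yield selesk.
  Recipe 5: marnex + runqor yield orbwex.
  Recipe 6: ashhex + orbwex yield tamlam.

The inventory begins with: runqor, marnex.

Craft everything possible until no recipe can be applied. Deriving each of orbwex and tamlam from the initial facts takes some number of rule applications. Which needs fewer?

orbwex: marnex + runqor → orbwex (Recipe 5). [1 rule application]
tamlam: Using Recipe 5, marnex and runqor make orbwex. orbwex + runqor + marnex → selesk (Recipe 4). orbwex + selesk + runqor → ashhex (Recipe 3). Using Recipe 6, ashhex and orbwex make tamlam. [4 rule applications]
orbwex needs fewer.

orbwex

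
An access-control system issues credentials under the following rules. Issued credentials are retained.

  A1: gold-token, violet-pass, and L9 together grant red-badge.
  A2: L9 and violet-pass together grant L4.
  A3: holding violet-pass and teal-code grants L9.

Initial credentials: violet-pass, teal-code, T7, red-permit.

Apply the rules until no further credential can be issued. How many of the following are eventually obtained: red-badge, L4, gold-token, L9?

2

Holding violet-pass and teal-code grants L9 (A3).
Holding L9 and violet-pass grants L4 (A2).
red-badge would need gold-token, violet-pass, and L9 (A1), but gold-token is never granted.
L4: reached.
No rule produces gold-token, and it is not given.
L9: reached.
Reached: L4 and L9 — 2 of the 4.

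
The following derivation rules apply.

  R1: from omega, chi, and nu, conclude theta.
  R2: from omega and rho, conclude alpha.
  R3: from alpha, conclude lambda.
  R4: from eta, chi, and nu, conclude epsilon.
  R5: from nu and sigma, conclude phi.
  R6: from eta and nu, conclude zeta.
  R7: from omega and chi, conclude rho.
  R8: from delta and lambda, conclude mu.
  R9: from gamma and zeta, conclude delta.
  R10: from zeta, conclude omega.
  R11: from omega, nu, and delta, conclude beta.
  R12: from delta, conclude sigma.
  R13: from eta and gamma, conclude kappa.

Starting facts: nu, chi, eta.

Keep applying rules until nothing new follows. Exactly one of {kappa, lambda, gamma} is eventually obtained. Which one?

lambda

From eta and nu, R6 gives zeta.
zeta holds, so omega follows (R10).
From omega and chi, R7 gives rho.
omega and rho hold, so alpha follows (R2).
alpha holds, so lambda follows (R3).
No rule produces gamma, and it is not given. kappa would need eta and gamma (R13), but gamma is never established.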